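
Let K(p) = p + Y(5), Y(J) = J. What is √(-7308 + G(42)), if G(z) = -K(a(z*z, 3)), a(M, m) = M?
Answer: I*√9077 ≈ 95.273*I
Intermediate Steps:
K(p) = 5 + p (K(p) = p + 5 = 5 + p)
G(z) = -5 - z² (G(z) = -(5 + z*z) = -(5 + z²) = -5 - z²)
√(-7308 + G(42)) = √(-7308 + (-5 - 1*42²)) = √(-7308 + (-5 - 1*1764)) = √(-7308 + (-5 - 1764)) = √(-7308 - 1769) = √(-9077) = I*√9077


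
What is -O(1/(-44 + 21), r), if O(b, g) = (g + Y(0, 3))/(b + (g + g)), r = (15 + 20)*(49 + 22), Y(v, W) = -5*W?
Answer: -4370/8793 ≈ -0.49699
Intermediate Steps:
r = 2485 (r = 35*71 = 2485)
O(b, g) = (-15 + g)/(b + 2*g) (O(b, g) = (g - 5*3)/(b + (g + g)) = (g - 15)/(b + 2*g) = (-15 + g)/(b + 2*g))
-O(1/(-44 + 21), r) = -(-15 + 2485)/(1/(-44 + 21) + 2*2485) = -2470/(1/(-23) + 4970) = -2470/(-1/23 + 4970) = -2470/114309/23 = -23*2470/114309 = -1*4370/8793 = -4370/8793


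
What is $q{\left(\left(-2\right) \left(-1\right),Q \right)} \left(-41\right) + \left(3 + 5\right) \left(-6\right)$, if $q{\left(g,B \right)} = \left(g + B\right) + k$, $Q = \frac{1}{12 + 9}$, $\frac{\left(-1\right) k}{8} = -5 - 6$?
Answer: $- \frac{78539}{21} \approx -3740.0$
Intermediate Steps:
$k = 88$ ($k = - 8 \left(-5 - 6\right) = \left(-8\right) \left(-11\right) = 88$)
$Q = \frac{1}{21} \approx 0.047619$
$q{\left(g,B \right)} = 88 + B + g$ ($q{\left(g,B \right)} = \left(g + B\right) + 88 = \left(B + g\right) + 88 = 88 + B + g$)
$q{\left(\left(-2\right) \left(-1\right),Q \right)} \left(-41\right) + \left(3 + 5\right) \left(-6\right) = \left(88 + \frac{1}{21} - -2\right) \left(-41\right) + \left(3 + 5\right) \left(-6\right) = \left(88 + \frac{1}{21} + 2\right) \left(-41\right) + 8 \left(-6\right) = \frac{1891}{21} \left(-41\right) - 48 = - \frac{77531}{21} - 48 = - \frac{78539}{21}$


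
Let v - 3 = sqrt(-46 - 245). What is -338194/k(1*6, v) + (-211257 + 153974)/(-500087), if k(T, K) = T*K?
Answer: -84546026539/150026100 + 169097*I*sqrt(291)/900 ≈ -563.54 + 3205.1*I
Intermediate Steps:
v = 3 + I*sqrt(291) (v = 3 + sqrt(-46 - 245) = 3 + sqrt(-291) = 3 + I*sqrt(291) ≈ 3.0 + 17.059*I)
k(T, K) = K*T
-338194/k(1*6, v) + (-211257 + 153974)/(-500087) = -338194*1/(6*(3 + I*sqrt(291))) + (-211257 + 153974)/(-500087) = -338194*1/(6*(3 + I*sqrt(291))) - 57283*(-1/500087) = -338194/(18 + 6*I*sqrt(291)) + 57283/500087 = 57283/500087 - 338194/(18 + 6*I*sqrt(291))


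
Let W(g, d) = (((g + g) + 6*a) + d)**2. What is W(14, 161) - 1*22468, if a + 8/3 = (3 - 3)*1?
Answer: 7461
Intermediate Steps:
a = -8/3 (a = -8/3 + (3 - 3)*1 = -8/3 + 0*1 = -8/3 + 0 = -8/3 ≈ -2.6667)
W(g, d) = (-16 + d + 2*g)**2 (W(g, d) = (((g + g) + 6*(-8/3)) + d)**2 = ((2*g - 16) + d)**2 = ((-16 + 2*g) + d)**2 = (-16 + d + 2*g)**2)
W(14, 161) - 1*22468 = (-16 + 161 + 2*14)**2 - 1*22468 = (-16 + 161 + 28)**2 - 22468 = 173**2 - 22468 = 29929 - 22468 = 7461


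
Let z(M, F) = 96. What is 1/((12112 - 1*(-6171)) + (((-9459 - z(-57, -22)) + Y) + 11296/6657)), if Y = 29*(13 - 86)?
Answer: 6657/44020723 ≈ 0.00015122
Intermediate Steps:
Y = -2117 (Y = 29*(-73) = -2117)
1/((12112 - 1*(-6171)) + (((-9459 - z(-57, -22)) + Y) + 11296/6657)) = 1/((12112 - 1*(-6171)) + (((-9459 - 1*96) - 2117) + 11296/6657)) = 1/((12112 + 6171) + (((-9459 - 96) - 2117) + 11296*(1/6657))) = 1/(18283 + ((-9555 - 2117) + 11296/6657)) = 1/(18283 + (-11672 + 11296/6657)) = 1/(18283 - 77689208/6657) = 1/(44020723/6657) = 6657/44020723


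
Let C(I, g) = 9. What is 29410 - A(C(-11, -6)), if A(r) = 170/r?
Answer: 264520/9 ≈ 29391.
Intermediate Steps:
29410 - A(C(-11, -6)) = 29410 - 170/9 = 264520/9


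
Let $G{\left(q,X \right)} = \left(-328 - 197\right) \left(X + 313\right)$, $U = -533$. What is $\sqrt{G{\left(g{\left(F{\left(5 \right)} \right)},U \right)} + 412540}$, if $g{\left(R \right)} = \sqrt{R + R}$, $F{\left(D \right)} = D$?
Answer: $2 \sqrt{132010} \approx 726.66$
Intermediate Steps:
$g{\left(R \right)} = \sqrt{2} \sqrt{R}$ ($g{\left(R \right)} = \sqrt{2 R} = \sqrt{2} \sqrt{R}$)
$G{\left(q,X \right)} = -164325 - 525 X$ ($G{\left(q,X \right)} = - 525 \left(313 + X\right) = -164325 - 525 X$)
$\sqrt{G{\left(g{\left(F{\left(5 \right)} \right)},U \right)} + 412540} = \sqrt{\left(-164325 - -279825\right) + 412540} = \sqrt{\left(-164325 + 279825\right) + 412540} = \sqrt{115500 + 412540} = \sqrt{528040} = 2 \sqrt{132010}$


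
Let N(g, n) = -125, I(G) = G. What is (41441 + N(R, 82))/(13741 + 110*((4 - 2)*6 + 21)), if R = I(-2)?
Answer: 41316/17371 ≈ 2.3784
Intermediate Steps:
R = -2
(41441 + N(R, 82))/(13741 + 110*((4 - 2)*6 + 21)) = (41441 - 125)/(13741 + 110*((4 - 2)*6 + 21)) = 41316/(13741 + 110*(2*6 + 21)) = 41316/(13741 + 110*(12 + 21)) = 41316/(13741 + 110*33) = 41316/(13741 + 3630) = 41316/17371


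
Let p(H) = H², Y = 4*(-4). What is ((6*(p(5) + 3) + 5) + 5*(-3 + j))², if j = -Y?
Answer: 56644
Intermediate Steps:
Y = -16
j = 16 (j = -1*(-16) = 16)
((6*(p(5) + 3) + 5) + 5*(-3 + j))² = ((6*(5² + 3) + 5) + 5*(-3 + 16))² = ((6*(25 + 3) + 5) + 5*13)² = ((6*28 + 5) + 65)² = ((168 + 5) + 65)² = (173 + 65)² = 238² = 56644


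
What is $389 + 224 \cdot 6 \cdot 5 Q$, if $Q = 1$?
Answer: $7109$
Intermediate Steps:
$389 + 224 \cdot 6 \cdot 5 Q = 389 + 224 \cdot 6 \cdot 5 \cdot 1 = 389 + 224 \cdot 30 \cdot 1 = 389 + 224 \cdot 30 = 389 + 6720 = 7109$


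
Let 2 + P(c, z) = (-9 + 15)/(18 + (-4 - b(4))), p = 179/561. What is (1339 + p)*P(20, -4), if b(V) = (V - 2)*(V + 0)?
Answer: -751358/561 ≈ -1339.3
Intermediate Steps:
b(V) = V*(-2 + V) (b(V) = (-2 + V)*V = V*(-2 + V))
p = 179/561 (p = 179*(1/561) = 179/561 ≈ 0.31907)
P(c, z) = -1 (P(c, z) = -2 + (-9 + 15)/(18 + (-4 - 4*(-2 + 4))) = -2 + 6/(18 + (-4 - 4*2)) = -2 + 6/(18 + (-4 - 1*8)) = -2 + 6/(18 + (-4 - 8)) = -2 + 6/(18 - 12) = -2 + 6/6 = -2 + 6*(1/6) = -2 + 1 = -1)
(1339 + p)*P(20, -4) = (1339 + 179/561)*(-1) = (751358/561)*(-1) = -751358/561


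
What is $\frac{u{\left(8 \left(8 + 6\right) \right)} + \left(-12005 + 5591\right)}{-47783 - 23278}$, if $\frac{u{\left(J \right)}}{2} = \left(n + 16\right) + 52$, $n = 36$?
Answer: $\frac{6206}{71061} \approx 0.087333$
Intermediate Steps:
$u{\left(J \right)} = 208$ ($u{\left(J \right)} = 2 \left(\left(36 + 16\right) + 52\right) = 2 \left(52 + 52\right) = 2 \cdot 104 = 208$)
$\frac{u{\left(8 \left(8 + 6\right) \right)} + \left(-12005 + 5591\right)}{-47783 - 23278} = \frac{208 + \left(-12005 + 5591\right)}{-47783 - 23278} = \frac{208 - 6414}{-71061} = \left(-6206\right) \left(- \frac{1}{71061}\right) = \frac{6206}{71061}$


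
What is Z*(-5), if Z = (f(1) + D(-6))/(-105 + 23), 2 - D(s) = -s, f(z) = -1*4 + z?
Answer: -35/82 ≈ -0.42683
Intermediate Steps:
f(z) = -4 + z
D(s) = 2 + s (D(s) = 2 - (-1)*s = 2 + s)
Z = 7/82 (Z = ((-4 + 1) + (2 - 6))/(-105 + 23) = (-3 - 4)/(-82) = -7*(-1/82) = 7/82 ≈ 0.085366)
Z*(-5) = (7/82)*(-5) = -35/82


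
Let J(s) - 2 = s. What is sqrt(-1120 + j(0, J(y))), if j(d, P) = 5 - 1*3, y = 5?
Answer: I*sqrt(1118) ≈ 33.437*I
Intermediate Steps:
J(s) = 2 + s
j(d, P) = 2 (j(d, P) = 5 - 3 = 2)
sqrt(-1120 + j(0, J(y))) = sqrt(-1120 + 2) = sqrt(-1118) = I*sqrt(1118)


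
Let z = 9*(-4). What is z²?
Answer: 1296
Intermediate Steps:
z = -36
z² = (-36)² = 1296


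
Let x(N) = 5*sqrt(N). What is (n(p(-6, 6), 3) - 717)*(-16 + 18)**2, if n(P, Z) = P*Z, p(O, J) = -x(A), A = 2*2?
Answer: -2988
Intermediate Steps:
A = 4
p(O, J) = -10 (p(O, J) = -5*sqrt(4) = -5*2 = -1*10 = -10)
(n(p(-6, 6), 3) - 717)*(-16 + 18)**2 = (-10*3 - 717)*(-16 + 18)**2 = (-30 - 717)*2**2 = -747*4 = -2988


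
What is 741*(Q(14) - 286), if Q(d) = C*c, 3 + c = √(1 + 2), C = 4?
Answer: -220818 + 2964*√3 ≈ -2.1568e+5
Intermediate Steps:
c = -3 + √3 (c = -3 + √(1 + 2) = -3 + √3 ≈ -1.2680)
Q(d) = -12 + 4*√3 (Q(d) = 4*(-3 + √3) = -12 + 4*√3)
741*(Q(14) - 286) = 741*((-12 + 4*√3) - 286) = 741*(-298 + 4*√3) = -220818 + 2964*√3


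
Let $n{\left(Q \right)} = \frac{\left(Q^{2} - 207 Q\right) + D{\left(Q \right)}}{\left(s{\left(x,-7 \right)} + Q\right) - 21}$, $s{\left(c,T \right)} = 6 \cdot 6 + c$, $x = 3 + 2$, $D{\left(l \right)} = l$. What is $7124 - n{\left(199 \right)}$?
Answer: $\frac{1561549}{219} \approx 7130.4$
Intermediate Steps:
$x = 5$
$s{\left(c,T \right)} = 36 + c$
$n{\left(Q \right)} = \frac{Q^{2} - 206 Q}{20 + Q}$ ($n{\left(Q \right)} = \frac{\left(Q^{2} - 207 Q\right) + Q}{\left(\left(36 + 5\right) + Q\right) - 21} = \frac{Q^{2} - 206 Q}{\left(41 + Q\right) - 21} = \frac{Q^{2} - 206 Q}{20 + Q}$)
$7124 - n{\left(199 \right)} = 7124 - \frac{199 \left(-206 + 199\right)}{20 + 199} = 7124 - 199 \cdot \frac{1}{219} \left(-7\right) = 7124 - - \frac{1393}{219} = 7124 + \frac{1393}{219} = \frac{1561549}{219}$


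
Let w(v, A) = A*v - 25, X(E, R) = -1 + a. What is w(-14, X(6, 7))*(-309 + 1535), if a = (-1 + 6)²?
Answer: -442586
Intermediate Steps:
a = 25 (a = 5² = 25)
X(E, R) = 24 (X(E, R) = -1 + 25 = 24)
w(v, A) = -25 + A*v
w(-14, X(6, 7))*(-309 + 1535) = (-25 + 24*(-14))*(-309 + 1535) = (-25 - 336)*1226 = -361*1226 = -442586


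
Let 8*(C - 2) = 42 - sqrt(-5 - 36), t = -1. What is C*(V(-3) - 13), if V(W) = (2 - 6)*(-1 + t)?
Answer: -145/4 + 5*I*sqrt(41)/8 ≈ -36.25 + 4.002*I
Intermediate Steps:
C = 29/4 - I*sqrt(41)/8 (C = 2 + (42 - sqrt(-5 - 36))/8 = 2 + (42 - sqrt(-41))/8 = 2 + (42 - I*sqrt(41))/8 = 2 + (21/4 - I*sqrt(41)/8) = 29/4 - I*sqrt(41)/8 ≈ 7.25 - 0.80039*I)
V(W) = 8 (V(W) = (2 - 6)*(-1 - 1) = -4*(-2) = 8)
C*(V(-3) - 13) = (29/4 - I*sqrt(41)/8)*(8 - 13) = (29/4 - I*sqrt(41)/8)*(-5) = -145/4 + 5*I*sqrt(41)/8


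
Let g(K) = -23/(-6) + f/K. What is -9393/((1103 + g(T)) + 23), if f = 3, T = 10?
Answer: -140895/16952 ≈ -8.3114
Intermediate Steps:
g(K) = 23/6 + 3/K (g(K) = -23/(-6) + 3/K = -23*(-⅙) + 3/K = 23/6 + 3/K)
-9393/((1103 + g(T)) + 23) = -9393/((1103 + (23/6 + 3/10)) + 23) = -9393/((1103 + 62/15) + 23) = -9393/(16607/15 + 23) = -9393/16952/15 = -9393*15/16952 = -140895/16952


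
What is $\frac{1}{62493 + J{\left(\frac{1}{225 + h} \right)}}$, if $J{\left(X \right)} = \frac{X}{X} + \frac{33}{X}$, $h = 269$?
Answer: $\frac{1}{78796} \approx 1.2691 \cdot 10^{-5}$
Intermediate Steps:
$J{\left(X \right)} = 1 + \frac{33}{X}$
$\frac{1}{62493 + J{\left(\frac{1}{225 + h} \right)}} = \frac{1}{62493 + \frac{33 + \frac{1}{225 + 269}}{\frac{1}{225 + 269}}} = \frac{1}{62493 + \frac{33 + \frac{1}{494}}{\frac{1}{494}}} = \frac{1}{62493 + \frac{1}{\frac{1}{494}} \left(33 + \frac{1}{494}\right)} = \frac{1}{62493 + 494 \cdot \frac{16303}{494}} = \frac{1}{62493 + 16303} = \frac{1}{78796}$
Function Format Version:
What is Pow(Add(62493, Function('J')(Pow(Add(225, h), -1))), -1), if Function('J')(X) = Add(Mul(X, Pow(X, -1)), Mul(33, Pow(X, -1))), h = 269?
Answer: Rational(1, 78796) ≈ 1.2691e-5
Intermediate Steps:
Function('J')(X) = Add(1, Mul(33, Pow(X, -1)))
Pow(Add(62493, Function('J')(Pow(Add(225, h), -1))), -1) = Pow(Add(62493, Mul(Pow(Pow(Add(225, 269), -1), -1), Add(33, Pow(Add(225, 269), -1)))), -1) = Pow(Add(62493, Mul(Pow(Pow(494, -1), -1), Add(33, Pow(494, -1)))), -1) = Pow(Add(62493, Mul(Pow(Rational(1, 494), -1), Add(33, Rational(1, 494)))), -1) = Pow(Add(62493, Mul(494, Rational(16303, 494))), -1) = Pow(Add(62493, 16303), -1) = Pow(78796, -1) = Rational(1, 78796)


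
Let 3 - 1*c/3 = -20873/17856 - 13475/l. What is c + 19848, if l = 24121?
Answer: 2851577675777/143568192 ≈ 19862.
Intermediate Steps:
c = 2036200961/143568192 (c = 9 - 3*(-20873/17856 - 13475/24121) = 9 - 3*(-744087233/430704576) = 9 + 744087233/143568192 = 2036200961/143568192 ≈ 14.183)
c + 19848 = 2036200961/143568192 + 19848 = 2851577675777/143568192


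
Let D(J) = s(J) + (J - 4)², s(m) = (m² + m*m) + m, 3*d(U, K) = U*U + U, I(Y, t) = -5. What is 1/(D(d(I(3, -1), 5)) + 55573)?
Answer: 3/167027 ≈ 1.7961e-5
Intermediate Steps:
d(U, K) = U/3 + U²/3 (d(U, K) = (U*U + U)/3 = (U² + U)/3 = (U + U²)/3 = U/3 + U²/3)
s(m) = m + 2*m² (s(m) = (m² + m²) + m = 2*m² + m = m + 2*m²)
D(J) = (-4 + J)² + J*(1 + 2*J) (D(J) = J*(1 + 2*J) + (J - 4)² = J*(1 + 2*J) + (-4 + J)² = (-4 + J)² + J*(1 + 2*J))
1/(D(d(I(3, -1), 5)) + 55573) = 1/((16 - 7*(-5)*(1 - 5)/3 + 3*((⅓)*(-5)*(1 - 5))²) + 55573) = 1/((16 - 7*(-5)*(-4)/3 + 3*((⅓)*(-5)*(-4))²) + 55573) = 1/((16 - 7*20/3 + 3*(20/3)²) + 55573) = 1/((16 - 140/3 + 3*(400/9)) + 55573) = 1/((16 - 140/3 + 400/3) + 55573) = 1/(308/3 + 55573) = 1/(167027/3) = 3/167027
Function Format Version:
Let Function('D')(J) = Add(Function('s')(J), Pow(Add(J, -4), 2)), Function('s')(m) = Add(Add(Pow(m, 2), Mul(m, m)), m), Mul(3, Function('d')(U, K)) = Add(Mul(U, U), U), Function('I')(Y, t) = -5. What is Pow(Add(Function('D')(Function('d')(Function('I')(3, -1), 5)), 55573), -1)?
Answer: Rational(3, 167027) ≈ 1.7961e-5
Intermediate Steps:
Function('d')(U, K) = Add(Mul(Rational(1, 3), U), Mul(Rational(1, 3), Pow(U, 2))) (Function('d')(U, K) = Mul(Rational(1, 3), Add(Mul(U, U), U)) = Mul(Rational(1, 3), Add(Pow(U, 2), U)) = Mul(Rational(1, 3), Add(U, Pow(U, 2))) = Add(Mul(Rational(1, 3), U), Mul(Rational(1, 3), Pow(U, 2))))
Function('s')(m) = Add(m, Mul(2, Pow(m, 2))) (Function('s')(m) = Add(Add(Pow(m, 2), Pow(m, 2)), m) = Add(Mul(2, Pow(m, 2)), m) = Add(m, Mul(2, Pow(m, 2))))
Function('D')(J) = Add(Pow(Add(-4, J), 2), Mul(J, Add(1, Mul(2, J)))) (Function('D')(J) = Add(Mul(J, Add(1, Mul(2, J))), Pow(Add(J, -4), 2)) = Add(Mul(J, Add(1, Mul(2, J))), Pow(Add(-4, J), 2)) = Add(Pow(Add(-4, J), 2), Mul(J, Add(1, Mul(2, J)))))
Pow(Add(Function('D')(Function('d')(Function('I')(3, -1), 5)), 55573), -1) = Pow(Add(Add(16, Mul(-7, Mul(Rational(1, 3), -5, Add(1, -5))), Mul(3, Pow(Mul(Rational(1, 3), -5, Add(1, -5)), 2))), 55573), -1) = Pow(Add(Add(16, Mul(-7, Mul(Rational(1, 3), -5, -4)), Mul(3, Pow(Mul(Rational(1, 3), -5, -4), 2))), 55573), -1) = Pow(Add(Add(16, Mul(-7, Rational(20, 3)), Mul(3, Pow(Rational(20, 3), 2))), 55573), -1) = Pow(Add(Add(16, Rational(-140, 3), Mul(3, Rational(400, 9))), 55573), -1) = Pow(Add(Add(16, Rational(-140, 3), Rational(400, 3)), 55573), -1) = Pow(Add(Rational(308, 3), 55573), -1) = Pow(Rational(167027, 3), -1) = Rational(3, 167027)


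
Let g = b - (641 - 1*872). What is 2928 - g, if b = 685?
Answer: 2012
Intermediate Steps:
g = 916 (g = 685 - (641 - 1*872) = 685 - (641 - 872) = 685 - 1*(-231) = 685 + 231 = 916)
2928 - g = 2928 - 1*916 = 2928 - 916 = 2012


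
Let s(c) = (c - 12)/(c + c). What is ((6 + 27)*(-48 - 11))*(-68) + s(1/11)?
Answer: 264661/2 ≈ 1.3233e+5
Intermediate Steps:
s(c) = (-12 + c)/(2*c) (s(c) = (-12 + c)/((2*c)) = (-12 + c)*(1/(2*c)) = (-12 + c)/(2*c))
((6 + 27)*(-48 - 11))*(-68) + s(1/11) = ((6 + 27)*(-48 - 11))*(-68) + (-12 + 1/11)/(2*(1/11)) = (33*(-59))*(-68) + (-12 + 1/11)/(2*(1/11)) = -1947*(-68) + (½)*11*(-131/11) = 132396 - 131/2 = 264661/2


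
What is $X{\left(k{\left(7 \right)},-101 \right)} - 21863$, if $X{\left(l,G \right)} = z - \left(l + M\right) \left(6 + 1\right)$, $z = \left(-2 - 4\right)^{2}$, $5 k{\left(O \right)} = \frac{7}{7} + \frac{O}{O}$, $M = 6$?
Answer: $- \frac{109359}{5} \approx -21872.0$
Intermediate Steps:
$k{\left(O \right)} = \frac{2}{5}$ ($k{\left(O \right)} = \frac{\frac{7}{7} + \frac{O}{O}}{5} = \frac{7 \cdot \frac{1}{7} + 1}{5} = \frac{1 + 1}{5} = \frac{1}{5} \cdot 2 = \frac{2}{5}$)
$z = 36$ ($z = \left(-6\right)^{2} = 36$)
$X{\left(l,G \right)} = -6 - 7 l$ ($X{\left(l,G \right)} = 36 - \left(l + 6\right) \left(6 + 1\right) = 36 - \left(6 + l\right) 7 = 36 - \left(42 + 7 l\right) = -6 - 7 l$)
$X{\left(k{\left(7 \right)},-101 \right)} - 21863 = \left(-6 - \frac{14}{5}\right) - 21863 = - \frac{44}{5} - 21863 = - \frac{109359}{5}$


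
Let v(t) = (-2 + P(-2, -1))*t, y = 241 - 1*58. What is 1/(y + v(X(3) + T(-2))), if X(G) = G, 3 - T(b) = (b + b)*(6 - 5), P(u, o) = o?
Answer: 1/153 ≈ 0.0065359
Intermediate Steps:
T(b) = 3 - 2*b (T(b) = 3 - (b + b)*(6 - 5) = 3 - 2*b)
y = 183 (y = 241 - 58 = 183)
v(t) = -3*t (v(t) = (-2 - 1)*t = -3*t)
1/(y + v(X(3) + T(-2))) = 1/(183 - 3*(3 + (3 - 2*(-2)))) = 1/(183 - 3*(3 + (3 + 4))) = 1/(183 - 3*(3 + 7)) = 1/(183 - 3*10) = 1/(183 - 30) = 1/153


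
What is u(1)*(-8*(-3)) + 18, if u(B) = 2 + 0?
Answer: 66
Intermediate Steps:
u(B) = 2
u(1)*(-8*(-3)) + 18 = 2*(-8*(-3)) + 18 = 2*24 + 18 = 48 + 18 = 66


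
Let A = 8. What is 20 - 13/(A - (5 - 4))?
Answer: 127/7 ≈ 18.143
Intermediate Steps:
20 - 13/(A - (5 - 4)) = 20 - 13/(8 - (5 - 4)) = 20 - 13/(8 - 1*1) = 20 - 13/(8 - 1) = 20 - 13/7 = 127/7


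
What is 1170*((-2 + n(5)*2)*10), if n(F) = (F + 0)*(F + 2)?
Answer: 795600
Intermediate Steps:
n(F) = F*(2 + F)
1170*((-2 + n(5)*2)*10) = 1170*((-2 + (5*(2 + 5))*2)*10) = 1170*((-2 + (5*7)*2)*10) = 1170*((-2 + 35*2)*10) = 1170*((-2 + 70)*10) = 1170*(68*10) = 1170*680 = 795600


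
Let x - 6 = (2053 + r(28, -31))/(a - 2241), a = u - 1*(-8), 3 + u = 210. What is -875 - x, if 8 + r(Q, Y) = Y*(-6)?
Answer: -1782675/2026 ≈ -879.90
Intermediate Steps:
u = 207 (u = -3 + 210 = 207)
r(Q, Y) = -8 - 6*Y (r(Q, Y) = -8 + Y*(-6) = -8 - 6*Y)
a = 215 (a = 207 - 1*(-8) = 207 + 8 = 215)
x = 9925/2026 (x = 6 + (2053 + (-8 - 6*(-31)))/(215 - 2241) = 6 + (2053 + (-8 + 186))/(-2026) = 6 + (2053 + 178)*(-1/2026) = 6 + 2231*(-1/2026) = 6 - 2231/2026 = 9925/2026 ≈ 4.8988)
-875 - x = -875 - 1*9925/2026 = -875 - 9925/2026 = -1782675/2026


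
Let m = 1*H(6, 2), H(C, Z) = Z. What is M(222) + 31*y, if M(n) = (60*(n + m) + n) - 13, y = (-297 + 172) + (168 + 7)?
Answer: 15199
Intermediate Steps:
m = 2 (m = 1*2 = 2)
y = 50 (y = -125 + 175 = 50)
M(n) = 107 + 61*n (M(n) = (60*(n + 2) + n) - 13 = (60*(2 + n) + n) - 13 = ((120 + 60*n) + n) - 13 = (120 + 61*n) - 13 = 107 + 61*n)
M(222) + 31*y = (107 + 61*222) + 31*50 = (107 + 13542) + 1550 = 13649 + 1550 = 15199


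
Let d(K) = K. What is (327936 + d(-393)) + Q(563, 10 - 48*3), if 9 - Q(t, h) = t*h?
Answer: 402994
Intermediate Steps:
Q(t, h) = 9 - h*t (Q(t, h) = 9 - t*h = 9 - h*t)
(327936 + d(-393)) + Q(563, 10 - 48*3) = (327936 - 393) + (9 - 1*(10 - 48*3)*563) = 327543 + (9 - 1*(10 - 8*18)*563) = 327543 + (9 - 1*(10 - 144)*563) = 327543 + (9 - 1*(-134)*563) = 327543 + (9 + 75442) = 327543 + 75451 = 402994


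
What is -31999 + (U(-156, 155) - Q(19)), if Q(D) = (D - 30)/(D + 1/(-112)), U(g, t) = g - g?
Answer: -68060641/2127 ≈ -31998.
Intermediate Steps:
U(g, t) = 0
Q(D) = (-30 + D)/(-1/112 + D) (Q(D) = (-30 + D)/(D - 1/112) = (-30 + D)/(-1/112 + D))
-31999 + (U(-156, 155) - Q(19)) = -31999 + (0 - 112*(-30 + 19)/(-1 + 112*19)) = -31999 + (0 - 112*(-11)/(-1 + 2128)) = -31999 + (0 - 112*(-11)/2127) = -31999 + (0 - 1*(-1232/2127)) = -31999 + (0 + 1232/2127) = -31999 + 1232/2127 = -68060641/2127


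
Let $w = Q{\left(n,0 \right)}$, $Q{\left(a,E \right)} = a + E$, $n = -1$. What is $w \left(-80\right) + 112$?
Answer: $192$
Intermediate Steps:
$Q{\left(a,E \right)} = E + a$
$w = -1$ ($w = 0 - 1 = -1$)
$w \left(-80\right) + 112 = \left(-1\right) \left(-80\right) + 112 = 80 + 112 = 192$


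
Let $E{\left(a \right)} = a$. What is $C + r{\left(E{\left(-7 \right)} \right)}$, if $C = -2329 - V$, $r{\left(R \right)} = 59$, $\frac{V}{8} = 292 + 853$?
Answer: $-11430$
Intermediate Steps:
$V = 9160$ ($V = 8 \left(292 + 853\right) = 8 \cdot 1145 = 9160$)
$C = -11489$ ($C = -2329 - 9160 = -11489$)
$C + r{\left(E{\left(-7 \right)} \right)} = -11489 + 59 = -11430$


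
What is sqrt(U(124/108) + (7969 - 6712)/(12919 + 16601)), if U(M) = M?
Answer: sqrt(64852365)/7380 ≈ 1.0912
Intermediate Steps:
sqrt(U(124/108) + (7969 - 6712)/(12919 + 16601)) = sqrt(124/108 + (7969 - 6712)/(12919 + 16601)) = sqrt(124*(1/108) + 1257/29520) = sqrt(31/27 + 1257*(1/29520)) = sqrt(31/27 + 419/9840) = sqrt(105451/88560) = sqrt(64852365)/7380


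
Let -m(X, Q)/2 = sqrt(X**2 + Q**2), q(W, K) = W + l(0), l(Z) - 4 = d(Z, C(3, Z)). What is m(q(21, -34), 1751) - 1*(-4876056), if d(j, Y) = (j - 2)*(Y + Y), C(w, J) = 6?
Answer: 4876056 - 2*sqrt(3066002) ≈ 4.8726e+6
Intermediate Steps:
d(j, Y) = 2*Y*(-2 + j) (d(j, Y) = (-2 + j)*(2*Y) = 2*Y*(-2 + j))
l(Z) = -20 + 12*Z (l(Z) = 4 + 2*6*(-2 + Z) = 4 + (-24 + 12*Z) = -20 + 12*Z)
q(W, K) = -20 + W (q(W, K) = W + (-20 + 12*0) = W + (-20 + 0) = W - 20 = -20 + W)
m(X, Q) = -2*sqrt(Q**2 + X**2) (m(X, Q) = -2*sqrt(X**2 + Q**2) = -2*sqrt(Q**2 + X**2))
m(q(21, -34), 1751) - 1*(-4876056) = -2*sqrt(1751**2 + (-20 + 21)**2) - 1*(-4876056) = -2*sqrt(3066001 + 1**2) + 4876056 = -2*sqrt(3066001 + 1) + 4876056 = -2*sqrt(3066002) + 4876056 = 4876056 - 2*sqrt(3066002)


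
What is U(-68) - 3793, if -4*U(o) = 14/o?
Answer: -515841/136 ≈ -3792.9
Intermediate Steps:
U(o) = -7/(2*o)
U(-68) - 3793 = -7/2/(-68) - 3793 = -7/2*(-1/68) - 3793 = 7/136 - 3793 = -515841/136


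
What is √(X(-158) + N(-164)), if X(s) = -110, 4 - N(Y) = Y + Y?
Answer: √222 ≈ 14.900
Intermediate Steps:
N(Y) = 4 - 2*Y (N(Y) = 4 - (Y + Y) = 4 - 2*Y)
√(X(-158) + N(-164)) = √(-110 + (4 - 2*(-164))) = √(-110 + (4 + 328)) = √(-110 + 332) = √222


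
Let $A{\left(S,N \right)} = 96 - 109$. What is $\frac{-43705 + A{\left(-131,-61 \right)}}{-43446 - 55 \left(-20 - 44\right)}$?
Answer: $\frac{21859}{19963} \approx 1.095$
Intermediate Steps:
$A{\left(S,N \right)} = -13$
$\frac{-43705 + A{\left(-131,-61 \right)}}{-43446 - 55 \left(-20 - 44\right)} = \frac{-43705 - 13}{-43446 - 55 \left(-20 - 44\right)} = - \frac{43718}{-43446 - -3520} = - \frac{43718}{-43446 + 3520} = - \frac{43718}{-39926} = \left(-43718\right) \left(- \frac{1}{39926}\right) = \frac{21859}{19963}$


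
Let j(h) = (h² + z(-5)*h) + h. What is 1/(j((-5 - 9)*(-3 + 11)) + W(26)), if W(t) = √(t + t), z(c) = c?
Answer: 3248/42198003 - √13/84396006 ≈ 7.6928e-5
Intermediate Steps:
W(t) = √2*√t (W(t) = √(2*t) = √2*√t)
j(h) = h² - 4*h (j(h) = (h² - 5*h) + h = h² - 4*h)
1/(j((-5 - 9)*(-3 + 11)) + W(26)) = 1/(((-5 - 9)*(-3 + 11))*(-4 + (-5 - 9)*(-3 + 11)) + √2*√26) = 1/((-14*8)*(-4 - 14*8) + 2*√13) = 1/(-112*(-4 - 112) + 2*√13) = 1/(-112*(-116) + 2*√13) = 1/(12992 + 2*√13)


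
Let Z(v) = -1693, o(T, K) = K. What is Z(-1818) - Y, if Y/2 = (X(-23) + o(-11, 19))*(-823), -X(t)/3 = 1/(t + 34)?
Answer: 320453/11 ≈ 29132.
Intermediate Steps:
X(t) = -3/(34 + t) (X(t) = -3/(t + 34) = -3/(34 + t))
Y = -339076/11 (Y = 2*((-3/(34 - 23) + 19)*(-823)) = 2*((-3/11 + 19)*(-823)) = 2*((206/11)*(-823)) = 2*(-169538/11) = -339076/11 ≈ -30825.)
Z(-1818) - Y = -1693 - 1*(-339076/11) = -1693 + 339076/11 = 320453/11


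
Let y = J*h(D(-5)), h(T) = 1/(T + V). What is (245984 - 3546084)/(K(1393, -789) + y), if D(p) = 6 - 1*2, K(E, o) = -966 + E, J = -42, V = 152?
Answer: -17160520/2219 ≈ -7733.4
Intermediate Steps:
D(p) = 4 (D(p) = 6 - 2 = 4)
h(T) = 1/(152 + T) (h(T) = 1/(T + 152) = 1/(152 + T))
y = -7/26 (y = -42/(152 + 4) = -42/156 = -42*1/156 = -7/26 ≈ -0.26923)
(245984 - 3546084)/(K(1393, -789) + y) = (245984 - 3546084)/((-966 + 1393) - 7/26) = -3300100/(427 - 7/26) = -3300100/11095/26 = -3300100*26/11095 = -17160520/2219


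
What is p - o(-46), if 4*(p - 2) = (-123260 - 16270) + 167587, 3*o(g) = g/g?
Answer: 84191/12 ≈ 7015.9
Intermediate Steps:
o(g) = ⅓ (o(g) = (g/g)/3 = (⅓)*1 = ⅓)
p = 28065/4 (p = 2 + ((-123260 - 16270) + 167587)/4 = 2 + (-139530 + 167587)/4 = 2 + (¼)*28057 = 2 + 28057/4 = 28065/4 ≈ 7016.3)
p - o(-46) = 28065/4 - 1*⅓ = 28065/4 - ⅓ = 84191/12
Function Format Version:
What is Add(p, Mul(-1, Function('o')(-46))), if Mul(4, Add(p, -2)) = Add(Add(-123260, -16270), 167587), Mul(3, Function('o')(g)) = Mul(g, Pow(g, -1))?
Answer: Rational(84191, 12) ≈ 7015.9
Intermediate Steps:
Function('o')(g) = Rational(1, 3) (Function('o')(g) = Mul(Rational(1, 3), Mul(g, Pow(g, -1))) = Mul(Rational(1, 3), 1) = Rational(1, 3))
p = Rational(28065, 4) (p = Add(2, Mul(Rational(1, 4), Add(Add(-123260, -16270), 167587))) = Add(2, Mul(Rational(1, 4), Add(-139530, 167587))) = Add(2, Mul(Rational(1, 4), 28057)) = Add(2, Rational(28057, 4)) = Rational(28065, 4) ≈ 7016.3)
Add(p, Mul(-1, Function('o')(-46))) = Add(Rational(28065, 4), Mul(-1, Rational(1, 3))) = Add(Rational(28065, 4), Rational(-1, 3)) = Rational(84191, 12)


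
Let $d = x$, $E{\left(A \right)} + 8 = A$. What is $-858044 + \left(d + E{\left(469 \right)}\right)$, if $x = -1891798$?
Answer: $-2749381$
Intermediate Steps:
$E{\left(A \right)} = -8 + A$
$d = -1891798$
$-858044 + \left(d + E{\left(469 \right)}\right) = -858044 + \left(-1891798 + \left(-8 + 469\right)\right) = -858044 + \left(-1891798 + 461\right) = -858044 - 1891337 = -2749381$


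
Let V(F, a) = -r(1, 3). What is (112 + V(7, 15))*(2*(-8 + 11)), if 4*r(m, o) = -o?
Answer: 1353/2 ≈ 676.50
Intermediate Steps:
r(m, o) = -o/4 (r(m, o) = (-o)/4 = -o/4)
V(F, a) = ¾ (V(F, a) = -(-1)*3/4 = -1*(-¾) = ¾)
(112 + V(7, 15))*(2*(-8 + 11)) = (112 + ¾)*(2*(-8 + 11)) = 451*(2*3)/4 = (451/4)*6 = 1353/2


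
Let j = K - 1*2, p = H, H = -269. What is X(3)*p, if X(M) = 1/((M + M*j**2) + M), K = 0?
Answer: -269/18 ≈ -14.944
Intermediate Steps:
p = -269
j = -2 (j = 0 - 1*2 = 0 - 2 = -2)
X(M) = 1/(6*M) (X(M) = 1/((M + M*(-2)**2) + M) = 1/((M + M*4) + M) = 1/((M + 4*M) + M) = 1/(5*M + M) = 1/(6*M))
X(3)*p = ((1/6)/3)*(-269) = ((1/6)*(1/3))*(-269) = (1/18)*(-269) = -269/18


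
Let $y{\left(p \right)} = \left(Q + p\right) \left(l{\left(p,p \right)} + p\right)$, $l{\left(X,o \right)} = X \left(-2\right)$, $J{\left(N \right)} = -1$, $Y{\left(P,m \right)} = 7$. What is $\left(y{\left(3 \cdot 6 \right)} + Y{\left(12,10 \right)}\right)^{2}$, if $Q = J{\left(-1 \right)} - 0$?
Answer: $89401$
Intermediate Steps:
$Q = -1$ ($Q = -1 - 0 = -1 + 0 = -1$)
$l{\left(X,o \right)} = - 2 X$
$y{\left(p \right)} = - p \left(-1 + p\right)$ ($y{\left(p \right)} = \left(-1 + p\right) \left(- 2 p + p\right) = \left(-1 + p\right) \left(- p\right) = - p \left(-1 + p\right)$)
$\left(y{\left(3 \cdot 6 \right)} + Y{\left(12,10 \right)}\right)^{2} = \left(3 \cdot 6 \left(1 - 3 \cdot 6\right) + 7\right)^{2} = \left(18 \left(1 - 18\right) + 7\right)^{2} = \left(18 \left(-17\right) + 7\right)^{2} = \left(-306 + 7\right)^{2} = \left(-299\right)^{2} = 89401$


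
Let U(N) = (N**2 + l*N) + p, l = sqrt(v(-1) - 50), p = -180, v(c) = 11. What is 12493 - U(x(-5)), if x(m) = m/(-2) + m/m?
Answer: 50643/4 - 7*I*sqrt(39)/2 ≈ 12661.0 - 21.857*I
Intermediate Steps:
l = I*sqrt(39) (l = sqrt(11 - 50) = sqrt(-39) = I*sqrt(39) ≈ 6.245*I)
x(m) = 1 - m/2 (x(m) = m*(-1/2) + 1 = -m/2 + 1 = 1 - m/2)
U(N) = -180 + N**2 + I*N*sqrt(39) (U(N) = (N**2 + (I*sqrt(39))*N) - 180 = (N**2 + I*N*sqrt(39)) - 180 = -180 + N**2 + I*N*sqrt(39))
12493 - U(x(-5)) = 12493 - (-180 + (1 - 1/2*(-5))**2 + I*(1 - 1/2*(-5))*sqrt(39)) = 12493 - (-180 + (1 + 5/2)**2 + I*(1 + 5/2)*sqrt(39)) = 12493 - (-180 + (7/2)**2 + I*(7/2)*sqrt(39)) = 12493 - (-180 + 49/4 + 7*I*sqrt(39)/2) = 12493 - (-671/4 + 7*I*sqrt(39)/2) = 12493 + (671/4 - 7*I*sqrt(39)/2) = 50643/4 - 7*I*sqrt(39)/2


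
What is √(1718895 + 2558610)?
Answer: √4277505 ≈ 2068.2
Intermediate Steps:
√(1718895 + 2558610) = √4277505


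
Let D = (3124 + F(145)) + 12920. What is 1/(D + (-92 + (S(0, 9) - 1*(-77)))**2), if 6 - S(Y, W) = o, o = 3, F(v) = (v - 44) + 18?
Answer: 1/16307 ≈ 6.1323e-5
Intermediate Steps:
F(v) = -26 + v (F(v) = (-44 + v) + 18 = -26 + v)
S(Y, W) = 3 (S(Y, W) = 6 - 1*3 = 6 - 3 = 3)
D = 16163 (D = (3124 + (-26 + 145)) + 12920 = (3124 + 119) + 12920 = 3243 + 12920 = 16163)
1/(D + (-92 + (S(0, 9) - 1*(-77)))**2) = 1/(16163 + (-92 + (3 - 1*(-77)))**2) = 1/(16163 + (-92 + (3 + 77))**2) = 1/(16163 + (-92 + 80)**2) = 1/(16163 + (-12)**2) = 1/(16163 + 144) = 1/16307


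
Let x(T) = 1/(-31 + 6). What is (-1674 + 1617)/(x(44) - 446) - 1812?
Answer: -6734729/3717 ≈ -1811.9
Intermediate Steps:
x(T) = -1/25 (x(T) = 1/(-25) = -1/25)
(-1674 + 1617)/(x(44) - 446) - 1812 = (-1674 + 1617)/(-1/25 - 446) - 1812 = -57/(-11151/25) - 1812 = -57*(-25/11151) - 1812 = 475/3717 - 1812 = -6734729/3717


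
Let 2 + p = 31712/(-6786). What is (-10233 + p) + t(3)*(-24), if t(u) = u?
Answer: -34987507/3393 ≈ -10312.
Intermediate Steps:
p = -22642/3393 (p = -2 + 31712/(-6786) = -2 + 31712*(-1/6786) = -2 - 15856/3393 = -22642/3393 ≈ -6.6731)
(-10233 + p) + t(3)*(-24) = (-10233 - 22642/3393) + 3*(-24) = -34743211/3393 - 72 = -34987507/3393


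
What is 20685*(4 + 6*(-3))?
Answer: -289590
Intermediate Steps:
20685*(4 + 6*(-3)) = 20685*(4 - 18) = 20685*(-14) = -289590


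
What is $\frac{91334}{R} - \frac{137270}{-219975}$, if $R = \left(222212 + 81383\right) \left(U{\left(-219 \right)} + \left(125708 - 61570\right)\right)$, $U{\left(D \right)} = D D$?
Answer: $\frac{5339072294944}{8555819750517} \approx 0.62403$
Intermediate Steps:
$U{\left(D \right)} = D^{2}$
$R = 34032695905$ ($R = \left(222212 + 81383\right) \left(\left(-219\right)^{2} + \left(125708 - 61570\right)\right) = 303595 \left(47961 + 64138\right) = 303595 \cdot 112099 = 34032695905$)
$\frac{91334}{R} - \frac{137270}{-219975} = \frac{91334}{34032695905} - \frac{137270}{-219975} = 91334 \cdot \frac{1}{34032695905} - - \frac{3922}{6285} = \frac{91334}{34032695905} + \frac{3922}{6285} = \frac{5339072294944}{8555819750517}$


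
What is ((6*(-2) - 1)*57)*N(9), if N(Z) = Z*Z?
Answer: -60021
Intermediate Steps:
N(Z) = Z**2
((6*(-2) - 1)*57)*N(9) = ((6*(-2) - 1)*57)*9**2 = ((-12 - 1)*57)*81 = -13*57*81 = -741*81 = -60021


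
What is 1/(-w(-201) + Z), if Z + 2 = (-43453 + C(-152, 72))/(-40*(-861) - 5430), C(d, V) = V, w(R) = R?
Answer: 29010/5729609 ≈ 0.0050632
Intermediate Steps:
Z = -101401/29010 (Z = -2 + (-43453 + 72)/(-40*(-861) - 5430) = -2 - 43381/(34440 - 5430) = -2 - 43381/29010 = -101401/29010 ≈ -3.4954)
1/(-w(-201) + Z) = 1/(-1*(-201) - 101401/29010) = 1/(201 - 101401/29010) = 1/(5729609/29010) = 29010/5729609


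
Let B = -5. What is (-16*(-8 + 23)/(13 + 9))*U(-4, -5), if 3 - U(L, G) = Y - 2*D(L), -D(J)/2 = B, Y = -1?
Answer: -2880/11 ≈ -261.82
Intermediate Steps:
D(J) = 10 (D(J) = -2*(-5) = 10)
U(L, G) = 24 (U(L, G) = 3 - (-1 - 2*10) = 3 - (-1 - 20) = 3 - 1*(-21) = 3 + 21 = 24)
(-16*(-8 + 23)/(13 + 9))*U(-4, -5) = -16*(-8 + 23)/(13 + 9)*24 = -240/22*24 = -16*15/22*24 = -120/11*24 = -2880/11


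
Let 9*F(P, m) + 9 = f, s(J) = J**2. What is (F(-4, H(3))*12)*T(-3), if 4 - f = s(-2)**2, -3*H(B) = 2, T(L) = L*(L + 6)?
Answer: 252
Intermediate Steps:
T(L) = L*(6 + L)
H(B) = -2/3 (H(B) = -1/3*2 = -2/3)
f = -12 (f = 4 - ((-2)**2)**2 = 4 - 1*4**2 = 4 - 1*16 = 4 - 16 = -12)
F(P, m) = -7/3 (F(P, m) = -1 + (1/9)*(-12) = -1 - 4/3 = -7/3)
(F(-4, H(3))*12)*T(-3) = (-7/3*12)*(-3*(6 - 3)) = -(-84)*3 = -28*(-9) = 252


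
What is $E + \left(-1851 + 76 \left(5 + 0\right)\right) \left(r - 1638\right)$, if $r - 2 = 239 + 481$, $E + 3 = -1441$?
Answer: $1345992$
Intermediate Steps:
$E = -1444$ ($E = -3 - 1441 = -1444$)
$r = 722$ ($r = 2 + \left(239 + 481\right) = 2 + 720 = 722$)
$E + \left(-1851 + 76 \left(5 + 0\right)\right) \left(r - 1638\right) = -1444 + \left(-1851 + 76 \left(5 + 0\right)\right) \left(722 - 1638\right) = -1444 + \left(-1851 + 76 \cdot 5\right) \left(-916\right) = -1444 + \left(-1851 + 380\right) \left(-916\right) = -1444 - -1347436 = -1444 + 1347436 = 1345992$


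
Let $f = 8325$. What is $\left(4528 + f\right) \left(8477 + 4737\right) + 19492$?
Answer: $169859034$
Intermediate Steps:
$\left(4528 + f\right) \left(8477 + 4737\right) + 19492 = \left(4528 + 8325\right) \left(8477 + 4737\right) + 19492 = 12853 \cdot 13214 + 19492 = 169839542 + 19492 = 169859034$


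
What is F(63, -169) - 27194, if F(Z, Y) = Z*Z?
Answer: -23225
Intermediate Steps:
F(Z, Y) = Z**2
F(63, -169) - 27194 = 63**2 - 27194 = 3969 - 27194 = -23225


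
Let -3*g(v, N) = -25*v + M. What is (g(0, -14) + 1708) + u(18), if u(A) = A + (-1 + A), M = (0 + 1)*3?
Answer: 1742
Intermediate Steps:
M = 3 (M = 1*3 = 3)
g(v, N) = -1 + 25*v/3 (g(v, N) = -(-25*v + 3)/3 = -(3 - 25*v)/3 = -1 + 25*v/3)
u(A) = -1 + 2*A
(g(0, -14) + 1708) + u(18) = ((-1 + (25/3)*0) + 1708) + (-1 + 2*18) = ((-1 + 0) + 1708) + (-1 + 36) = (-1 + 1708) + 35 = 1707 + 35 = 1742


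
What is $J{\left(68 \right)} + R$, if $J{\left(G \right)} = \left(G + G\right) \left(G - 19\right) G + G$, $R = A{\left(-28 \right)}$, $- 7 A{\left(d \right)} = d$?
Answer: $453224$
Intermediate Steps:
$A{\left(d \right)} = - \frac{d}{7}$
$R = 4$ ($R = \left(- \frac{1}{7}\right) \left(-28\right) = 4$)
$J{\left(G \right)} = G + 2 G^{2} \left(-19 + G\right)$ ($J{\left(G \right)} = 2 G \left(-19 + G\right) G + G = 2 G^{2} \left(-19 + G\right) + G = G + 2 G^{2} \left(-19 + G\right)$)
$J{\left(68 \right)} + R = 68 \left(1 - 2584 + 2 \cdot 68^{2}\right) + 4 = 68 \left(1 - 2584 + 2 \cdot 4624\right) + 4 = 68 \left(1 - 2584 + 9248\right) + 4 = 68 \cdot 6665 + 4 = 453220 + 4 = 453224$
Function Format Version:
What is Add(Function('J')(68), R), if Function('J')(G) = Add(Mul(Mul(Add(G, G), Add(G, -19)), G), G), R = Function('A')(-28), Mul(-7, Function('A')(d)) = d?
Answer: 453224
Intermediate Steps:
Function('A')(d) = Mul(Rational(-1, 7), d)
R = 4 (R = Mul(Rational(-1, 7), -28) = 4)
Function('J')(G) = Add(G, Mul(2, Pow(G, 2), Add(-19, G))) (Function('J')(G) = Add(Mul(Mul(Mul(2, G), Add(-19, G)), G), G) = Add(Mul(Mul(2, G, Add(-19, G)), G), G) = Add(Mul(2, Pow(G, 2), Add(-19, G)), G) = Add(G, Mul(2, Pow(G, 2), Add(-19, G))))
Add(Function('J')(68), R) = Add(Mul(68, Add(1, Mul(-38, 68), Mul(2, Pow(68, 2)))), 4) = Add(Mul(68, Add(1, -2584, Mul(2, 4624))), 4) = Add(Mul(68, Add(1, -2584, 9248)), 4) = Add(Mul(68, 6665), 4) = Add(453220, 4) = 453224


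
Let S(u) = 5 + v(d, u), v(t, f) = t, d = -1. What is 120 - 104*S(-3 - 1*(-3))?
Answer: -296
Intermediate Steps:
S(u) = 4 (S(u) = 5 - 1 = 4)
120 - 104*S(-3 - 1*(-3)) = 120 - 104*4 = 120 - 416 = -296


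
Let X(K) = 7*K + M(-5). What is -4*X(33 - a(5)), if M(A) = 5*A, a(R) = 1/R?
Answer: -4092/5 ≈ -818.40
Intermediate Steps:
X(K) = -25 + 7*K (X(K) = 7*K + 5*(-5) = 7*K - 25 = -25 + 7*K)
-4*X(33 - a(5)) = -4*(-25 + 7*(33 - 1/5)) = -4*(-25 + 7*(164/5)) = -4*(-25 + 1148/5) = -4*1023/5 = -4092/5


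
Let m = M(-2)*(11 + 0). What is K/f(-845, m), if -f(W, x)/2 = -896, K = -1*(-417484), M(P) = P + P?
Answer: 104371/448 ≈ 232.97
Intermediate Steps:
M(P) = 2*P
m = -44 (m = (2*(-2))*(11 + 0) = -4*11 = -44)
K = 417484
f(W, x) = 1792 (f(W, x) = -2*(-896) = 1792)
K/f(-845, m) = 417484/1792 = 417484*(1/1792) = 104371/448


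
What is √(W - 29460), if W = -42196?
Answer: 26*I*√106 ≈ 267.69*I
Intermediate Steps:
√(W - 29460) = √(-42196 - 29460) = √(-71656) = 26*I*√106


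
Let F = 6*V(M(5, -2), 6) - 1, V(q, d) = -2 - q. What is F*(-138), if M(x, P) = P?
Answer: 138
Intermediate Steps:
F = -1 (F = 6*(-2 - 1*(-2)) - 1 = 6*(-2 + 2) - 1 = 6*0 - 1 = 0 - 1 = -1)
F*(-138) = -1*(-138) = 138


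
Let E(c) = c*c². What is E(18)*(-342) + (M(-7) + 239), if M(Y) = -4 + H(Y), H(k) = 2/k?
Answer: -13960165/7 ≈ -1.9943e+6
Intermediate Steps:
E(c) = c³
M(Y) = -4 + 2/Y
E(18)*(-342) + (M(-7) + 239) = 18³*(-342) + ((-4 + 2/(-7)) + 239) = 5832*(-342) + ((-4 + 2*(-⅐)) + 239) = -1994544 + ((-4 - 2/7) + 239) = -1994544 + (-30/7 + 239) = -1994544 + 1643/7 = -13960165/7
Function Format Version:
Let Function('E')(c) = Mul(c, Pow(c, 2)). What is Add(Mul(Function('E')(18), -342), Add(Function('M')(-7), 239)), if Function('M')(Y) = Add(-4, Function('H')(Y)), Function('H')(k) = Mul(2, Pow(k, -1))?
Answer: Rational(-13960165, 7) ≈ -1.9943e+6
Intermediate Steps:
Function('E')(c) = Pow(c, 3)
Function('M')(Y) = Add(-4, Mul(2, Pow(Y, -1)))
Add(Mul(Function('E')(18), -342), Add(Function('M')(-7), 239)) = Add(Mul(Pow(18, 3), -342), Add(Add(-4, Mul(2, Pow(-7, -1))), 239)) = Add(Mul(5832, -342), Add(Add(-4, Mul(2, Rational(-1, 7))), 239)) = Add(-1994544, Add(Add(-4, Rational(-2, 7)), 239)) = Add(-1994544, Add(Rational(-30, 7), 239)) = Add(-1994544, Rational(1643, 7)) = Rational(-13960165, 7)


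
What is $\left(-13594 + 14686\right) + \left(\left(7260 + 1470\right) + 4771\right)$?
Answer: $14593$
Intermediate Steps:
$\left(-13594 + 14686\right) + \left(\left(7260 + 1470\right) + 4771\right) = 1092 + \left(8730 + 4771\right) = 1092 + 13501 = 14593$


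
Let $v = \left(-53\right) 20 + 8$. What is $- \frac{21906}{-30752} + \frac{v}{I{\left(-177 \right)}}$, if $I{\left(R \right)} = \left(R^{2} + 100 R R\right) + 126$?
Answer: $\frac{34643004763}{48655122480} \approx 0.71201$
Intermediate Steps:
$I{\left(R \right)} = 126 + 101 R^{2}$ ($I{\left(R \right)} = \left(R^{2} + 100 R^{2}\right) + 126 = 101 R^{2} + 126 = 126 + 101 R^{2}$)
$v = -1052$ ($v = -1060 + 8 = -1052$)
$- \frac{21906}{-30752} + \frac{v}{I{\left(-177 \right)}} = - \frac{21906}{-30752} - \frac{1052}{126 + 101 \left(-177\right)^{2}} = \left(-21906\right) \left(- \frac{1}{30752}\right) - \frac{1052}{126 + 101 \cdot 31329} = \frac{10953}{15376} - \frac{1052}{126 + 3164229} = \frac{10953}{15376} - \frac{1052}{3164355} = \frac{34643004763}{48655122480}$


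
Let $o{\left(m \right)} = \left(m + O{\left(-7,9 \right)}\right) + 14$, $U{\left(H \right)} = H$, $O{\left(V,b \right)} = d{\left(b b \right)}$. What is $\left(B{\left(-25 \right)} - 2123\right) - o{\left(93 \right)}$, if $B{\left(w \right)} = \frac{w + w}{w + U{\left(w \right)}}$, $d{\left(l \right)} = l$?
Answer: $-2310$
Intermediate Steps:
$O{\left(V,b \right)} = b^{2}$ ($O{\left(V,b \right)} = b b = b^{2}$)
$B{\left(w \right)} = 1$ ($B{\left(w \right)} = \frac{w + w}{w + w} = \frac{2 w}{2 w} = 2 w \frac{1}{2 w} = 1$)
$o{\left(m \right)} = 95 + m$ ($o{\left(m \right)} = \left(m + 9^{2}\right) + 14 = \left(m + 81\right) + 14 = \left(81 + m\right) + 14 = 95 + m$)
$\left(B{\left(-25 \right)} - 2123\right) - o{\left(93 \right)} = \left(1 - 2123\right) - \left(95 + 93\right) = -2122 - 188 = -2310$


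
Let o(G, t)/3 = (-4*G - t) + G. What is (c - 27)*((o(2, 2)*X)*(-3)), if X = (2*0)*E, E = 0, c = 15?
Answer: 0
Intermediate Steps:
X = 0 (X = (2*0)*0 = 0*0 = 0)
o(G, t) = -9*G - 3*t (o(G, t) = 3*((-4*G - t) + G) = 3*((-t - 4*G) + G) = 3*(-t - 3*G) = -9*G - 3*t)
(c - 27)*((o(2, 2)*X)*(-3)) = (15 - 27)*(((-9*2 - 3*2)*0)*(-3)) = -12*(-18 - 6)*0*(-3) = -12*(-24*0)*(-3) = -0*(-3) = -12*0 = 0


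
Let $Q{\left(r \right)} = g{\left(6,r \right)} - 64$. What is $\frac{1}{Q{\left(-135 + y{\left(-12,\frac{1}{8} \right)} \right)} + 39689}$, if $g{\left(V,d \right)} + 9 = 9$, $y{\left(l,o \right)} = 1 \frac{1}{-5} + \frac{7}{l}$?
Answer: $\frac{1}{39625} \approx 2.5237 \cdot 10^{-5}$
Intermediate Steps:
$y{\left(l,o \right)} = - \frac{1}{5} + \frac{7}{l}$ ($y{\left(l,o \right)} = 1 \left(- \frac{1}{5}\right) + \frac{7}{l} = - \frac{1}{5} + \frac{7}{l}$)
$g{\left(V,d \right)} = 0$ ($g{\left(V,d \right)} = -9 + 9 = 0$)
$Q{\left(r \right)} = -64$ ($Q{\left(r \right)} = 0 - 64 = -64$)
$\frac{1}{Q{\left(-135 + y{\left(-12,\frac{1}{8} \right)} \right)} + 39689} = \frac{1}{-64 + 39689} = \frac{1}{39625}$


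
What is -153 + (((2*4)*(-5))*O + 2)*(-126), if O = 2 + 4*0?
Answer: 9675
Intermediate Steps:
O = 2 (O = 2 + 0 = 2)
-153 + (((2*4)*(-5))*O + 2)*(-126) = -153 + (((2*4)*(-5))*2 + 2)*(-126) = -153 + ((8*(-5))*2 + 2)*(-126) = -153 + (-40*2 + 2)*(-126) = -153 + (-80 + 2)*(-126) = -153 - 78*(-126) = -153 + 9828 = 9675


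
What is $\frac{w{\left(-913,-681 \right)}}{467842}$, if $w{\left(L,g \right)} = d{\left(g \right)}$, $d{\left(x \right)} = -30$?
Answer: $- \frac{15}{233921} \approx -6.4124 \cdot 10^{-5}$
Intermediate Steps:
$w{\left(L,g \right)} = -30$
$\frac{w{\left(-913,-681 \right)}}{467842} = - \frac{30}{467842} = \left(-30\right) \frac{1}{467842} = - \frac{15}{233921}$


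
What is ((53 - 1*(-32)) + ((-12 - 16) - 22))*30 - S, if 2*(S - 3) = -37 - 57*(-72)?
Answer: -1973/2 ≈ -986.50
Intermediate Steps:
S = 4073/2 (S = 3 + (-37 - 57*(-72))/2 = 3 + (-37 + 4104)/2 = 3 + (½)*4067 = 3 + 4067/2 = 4073/2 ≈ 2036.5)
((53 - 1*(-32)) + ((-12 - 16) - 22))*30 - S = ((53 - 1*(-32)) + ((-12 - 16) - 22))*30 - 1*4073/2 = ((53 + 32) + (-28 - 22))*30 - 4073/2 = (85 - 50)*30 - 4073/2 = 35*30 - 4073/2 = 1050 - 4073/2 = -1973/2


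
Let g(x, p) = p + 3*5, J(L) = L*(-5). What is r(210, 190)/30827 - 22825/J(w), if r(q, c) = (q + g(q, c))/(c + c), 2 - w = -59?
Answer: 10695124443/142913972 ≈ 74.836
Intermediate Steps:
w = 61 (w = 2 - 1*(-59) = 2 + 59 = 61)
J(L) = -5*L
g(x, p) = 15 + p (g(x, p) = p + 15 = 15 + p)
r(q, c) = (15 + c + q)/(2*c) (r(q, c) = (q + (15 + c))/(c + c) = (15 + c + q)/((2*c)) = (15 + c + q)*(1/(2*c)) = (15 + c + q)/(2*c))
r(210, 190)/30827 - 22825/J(w) = ((½)*(15 + 190 + 210)/190)/30827 - 22825/((-5*61)) = ((½)*(1/190)*415)*(1/30827) - 22825/(-305) = (83/76)*(1/30827) - 22825*(-1/305) = 83/2342852 + 4565/61 = 10695124443/142913972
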